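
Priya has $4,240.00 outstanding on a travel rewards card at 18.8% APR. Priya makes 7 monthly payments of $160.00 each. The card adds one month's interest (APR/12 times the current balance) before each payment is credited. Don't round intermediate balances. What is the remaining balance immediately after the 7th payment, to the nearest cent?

Monthly rate r = 18.8%/12 = 1.56667% = 0.0156667.
Each month: B ← B·(1+r) − $160.00.
Month 1: interest $66.43; balance after payment $4,146.43.
Month 2: interest $64.96; balance after payment $4,051.39.
Month 3: interest $63.47; balance after payment $3,954.86.
Month 4: interest $61.96; balance after payment $3,856.82.
Month 5: interest $60.42; balance after payment $3,757.24.
Month 6: interest $58.86; balance after payment $3,656.11.
Month 7: interest $57.28; balance after payment $3,553.38.

$3,553.38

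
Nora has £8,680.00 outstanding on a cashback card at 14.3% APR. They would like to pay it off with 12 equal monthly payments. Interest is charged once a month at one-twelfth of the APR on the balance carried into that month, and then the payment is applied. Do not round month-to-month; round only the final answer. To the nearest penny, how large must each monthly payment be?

£780.58

Monthly rate r = 14.3%/12 = 1.19167% = 0.0119167.
Level-payment amortization: P = B₀·r / (1 − (1+r)^(−n)) = 8680.00·0.0119167 / (1 − 1.01192^(−12)).
Denominator 1 − (1+r)^(−12) = 0.132512926.
P = 103.437 / 0.132512926 ≈ 780.58.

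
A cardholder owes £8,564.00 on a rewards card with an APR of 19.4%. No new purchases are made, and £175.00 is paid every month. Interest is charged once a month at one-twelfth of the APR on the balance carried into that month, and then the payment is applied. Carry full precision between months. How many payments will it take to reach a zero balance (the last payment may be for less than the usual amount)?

Monthly rate r = 19.4%/12 = 1.61667% = 0.0161667.
Recurrence: B ← B·(1+r) − £175.00.
Month 1: interest £138.45; balance after payment £8,527.45.
Month 2: interest £137.86; balance after payment £8,490.31.
Closed form: n = −ln(1 − rB₀/P)/ln(1+r) = −ln(0.20885)/ln(1.01617) ≈ 97.656, so the balance reaches zero during payment 98.

98 payments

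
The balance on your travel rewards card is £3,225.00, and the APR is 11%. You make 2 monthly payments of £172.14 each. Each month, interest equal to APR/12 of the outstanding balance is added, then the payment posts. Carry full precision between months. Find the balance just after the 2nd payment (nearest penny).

£2,938.54

Monthly rate r = 11%/12 = 0.916667% = 0.00916667.
Each month: B ← B·(1+r) − £172.14.
Month 1: interest £29.56; balance after payment £3,082.42.
Month 2: interest £28.26; balance after payment £2,938.54.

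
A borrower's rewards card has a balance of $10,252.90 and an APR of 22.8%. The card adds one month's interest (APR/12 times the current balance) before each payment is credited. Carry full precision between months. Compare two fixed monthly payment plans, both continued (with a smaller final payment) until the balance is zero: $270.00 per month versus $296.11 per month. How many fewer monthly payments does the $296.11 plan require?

Monthly rate r = 22.8%/12 = 1.9% = 0.019.
At $270.00/mo: n = ⌈−ln(1 − rB₀/P)/ln(1+r)⌉ = 68 payments (last $248.09); total interest = total paid − $10,252.90 = $8,085.19.
At $296.11/mo: 57 payments (last $292.31); total interest $6,621.57.
Payments saved = 68 − 57 = 11.

11 fewer payments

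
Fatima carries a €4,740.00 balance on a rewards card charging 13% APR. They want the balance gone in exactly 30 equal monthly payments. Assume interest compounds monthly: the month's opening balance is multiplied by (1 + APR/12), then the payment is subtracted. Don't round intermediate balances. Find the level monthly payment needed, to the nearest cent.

€185.91

Monthly rate r = 13%/12 = 1.08333% = 0.0108333.
Level-payment amortization: P = B₀·r / (1 − (1+r)^(−n)) = 4740.00·0.0108333 / (1 − 1.01083^(−30)).
Denominator 1 − (1+r)^(−30) = 0.276208705.
P = 51.35 / 0.276208705 ≈ 185.91.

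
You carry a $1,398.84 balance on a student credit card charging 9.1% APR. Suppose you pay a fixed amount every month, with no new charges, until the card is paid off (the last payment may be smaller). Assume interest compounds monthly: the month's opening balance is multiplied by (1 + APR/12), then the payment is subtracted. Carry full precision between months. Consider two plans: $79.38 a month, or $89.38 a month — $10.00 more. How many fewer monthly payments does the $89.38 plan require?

2 fewer payments

Monthly rate r = 9.1%/12 = 0.758333% = 0.00758333.
At $79.38/mo: n = ⌈−ln(1 − rB₀/P)/ln(1+r)⌉ = 19 payments (last $78.42); total interest = total paid − $1,398.84 = $108.42.
At $89.38/mo: 17 payments (last $64.69); total interest $95.93.
Payments saved = 19 − 17 = 2.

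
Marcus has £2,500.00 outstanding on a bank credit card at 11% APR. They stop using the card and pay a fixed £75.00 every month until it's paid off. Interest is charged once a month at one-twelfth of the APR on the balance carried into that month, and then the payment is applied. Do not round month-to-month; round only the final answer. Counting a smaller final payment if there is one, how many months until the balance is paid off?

Monthly rate r = 11%/12 = 0.916667% = 0.00916667.
Recurrence: B ← B·(1+r) − £75.00.
Month 1: interest £22.92; balance after payment £2,447.92.
Month 2: interest £22.44; balance after payment £2,395.36.
Closed form: n = −ln(1 − rB₀/P)/ln(1+r) = −ln(0.69444)/ln(1.00917) ≈ 39.961, so the balance reaches zero during payment 40.

40 months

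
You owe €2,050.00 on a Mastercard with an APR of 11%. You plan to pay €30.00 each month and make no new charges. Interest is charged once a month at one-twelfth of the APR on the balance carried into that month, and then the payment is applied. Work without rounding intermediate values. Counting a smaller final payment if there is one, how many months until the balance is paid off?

108 months

Monthly rate r = 11%/12 = 0.916667% = 0.00916667.
Recurrence: B ← B·(1+r) − €30.00.
Month 1: interest €18.79; balance after payment €2,038.79.
Month 2: interest €18.69; balance after payment €2,027.48.
Closed form: n = −ln(1 − rB₀/P)/ln(1+r) = −ln(0.37361)/ln(1.00917) ≈ 107.896, so the balance reaches zero during payment 108.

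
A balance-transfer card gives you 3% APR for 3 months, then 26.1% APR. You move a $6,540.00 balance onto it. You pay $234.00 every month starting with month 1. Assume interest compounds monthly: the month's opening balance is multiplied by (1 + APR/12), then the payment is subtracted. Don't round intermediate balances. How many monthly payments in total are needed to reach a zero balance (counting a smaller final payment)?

40 payments

Promo months 1–3 at r₀ = 3%/12 = 0.0025; months 4+ at r₁ = 26.1%/12 = 0.02175.
After month 3: iterate B ← B·(1+r₀) − $234.00 for 3 months → $5,885.42.
Then at r₁ with $234.00/mo: n₂ = −ln(1 − r₁·B/P)/ln(1+r₁) ≈ 36.81 → 37 more payments.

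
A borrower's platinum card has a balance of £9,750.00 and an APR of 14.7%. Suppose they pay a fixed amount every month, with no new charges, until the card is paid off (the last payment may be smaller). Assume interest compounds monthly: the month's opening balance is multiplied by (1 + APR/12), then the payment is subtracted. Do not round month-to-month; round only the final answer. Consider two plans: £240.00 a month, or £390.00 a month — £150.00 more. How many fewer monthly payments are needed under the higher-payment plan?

26 fewer payments

Monthly rate r = 14.7%/12 = 1.225% = 0.01225.
At £240.00/mo: n = ⌈−ln(1 − rB₀/P)/ln(1+r)⌉ = 57 payments (last £131.22); total interest = total paid − £9,750.00 = £3,821.22.
At £390.00/mo: 31 payments (last £12.13); total interest £1,962.13.
Payments saved = 57 − 31 = 26.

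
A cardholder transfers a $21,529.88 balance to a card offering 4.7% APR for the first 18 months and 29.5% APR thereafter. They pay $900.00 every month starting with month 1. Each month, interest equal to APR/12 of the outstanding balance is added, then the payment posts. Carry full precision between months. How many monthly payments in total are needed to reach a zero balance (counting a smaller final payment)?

26 months

Promo months 1–18 at r₀ = 4.7%/12 = 0.00391667; months 19+ at r₁ = 29.5%/12 = 0.0245833.
After month 18: iterate B ← B·(1+r₀) − $900.00 for 18 months → $6,348.58.
Then at r₁ with $900.00/mo: n₂ = −ln(1 − r₁·B/P)/ln(1+r₁) ≈ 7.84 → 8 more payments.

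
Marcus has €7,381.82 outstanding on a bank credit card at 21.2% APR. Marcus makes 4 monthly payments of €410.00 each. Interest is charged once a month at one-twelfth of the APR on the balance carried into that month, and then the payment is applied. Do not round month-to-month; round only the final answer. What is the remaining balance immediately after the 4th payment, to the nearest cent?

Monthly rate r = 21.2%/12 = 1.76667% = 0.0176667.
Each month: B ← B·(1+r) − €410.00.
Month 1: interest €130.41; balance after payment €7,102.23.
Month 2: interest €125.47; balance after payment €6,817.70.
Month 3: interest €120.45; balance after payment €6,528.15.
Month 4: interest €115.33; balance after payment €6,233.48.

€6,233.48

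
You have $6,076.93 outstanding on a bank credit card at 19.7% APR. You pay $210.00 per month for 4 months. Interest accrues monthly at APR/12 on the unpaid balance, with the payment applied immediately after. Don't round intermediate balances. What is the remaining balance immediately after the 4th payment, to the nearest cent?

$5,625.00

Monthly rate r = 19.7%/12 = 1.64167% = 0.0164167.
Each month: B ← B·(1+r) − $210.00.
Month 1: interest $99.76; balance after payment $5,966.69.
Month 2: interest $97.95; balance after payment $5,854.65.
Month 3: interest $96.11; balance after payment $5,740.76.
Month 4: interest $94.24; balance after payment $5,625.00.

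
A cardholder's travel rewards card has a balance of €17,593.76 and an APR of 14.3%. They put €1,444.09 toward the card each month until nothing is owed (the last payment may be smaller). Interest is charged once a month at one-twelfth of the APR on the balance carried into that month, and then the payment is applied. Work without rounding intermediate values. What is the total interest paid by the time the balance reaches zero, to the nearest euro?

€1,531

Monthly rate r = 14.3%/12 = 1.19167% = 0.0119167.
Payoff takes n = ⌈−ln(1 − rB₀/P)/ln(1+r)⌉ = ⌈13.242⌉ = 14 payments; the last is €351.23.
Total paid = 13·€1,444.09 + €351.23 = €19,124.40.
Total interest = total paid − principal = €19,124.40 − €17,593.76 = €1,530.64.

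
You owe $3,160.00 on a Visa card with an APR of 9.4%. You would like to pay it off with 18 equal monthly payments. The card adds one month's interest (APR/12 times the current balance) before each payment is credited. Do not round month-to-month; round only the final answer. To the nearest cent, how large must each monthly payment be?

$188.91

Monthly rate r = 9.4%/12 = 0.783333% = 0.00783333.
Level-payment amortization: P = B₀·r / (1 − (1+r)^(−n)) = 3160.00·0.00783333 / (1 − 1.00783^(−18)).
Denominator 1 − (1+r)^(−18) = 0.131033424.
P = 24.7533 / 0.131033424 ≈ 188.91.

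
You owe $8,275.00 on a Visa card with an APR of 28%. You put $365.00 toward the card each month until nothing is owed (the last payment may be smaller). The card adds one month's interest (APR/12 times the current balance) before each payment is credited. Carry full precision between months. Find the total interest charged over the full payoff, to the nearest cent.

Monthly rate r = 28%/12 = 2.33333% = 0.0233333.
Payoff takes n = ⌈−ln(1 − rB₀/P)/ln(1+r)⌉ = ⌈32.642⌉ = 33 payments; the last is $235.15.
Total paid = 32·$365.00 + $235.15 = $11,915.15.
Total interest = total paid − principal = $11,915.15 − $8,275.00 = $3,640.15.

$3,640.15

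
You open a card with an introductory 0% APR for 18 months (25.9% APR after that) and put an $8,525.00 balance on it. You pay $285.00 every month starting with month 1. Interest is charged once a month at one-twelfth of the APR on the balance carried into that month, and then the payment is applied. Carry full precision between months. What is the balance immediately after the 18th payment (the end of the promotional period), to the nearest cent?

Promo months 1–18 at r₀ = 0%/12 = 0; months 19+ at r₁ = 25.9%/12 = 0.0215833.
After month 18 (no interest yet): B = $8,525.00 − 18·$285.00 = $3,395.00.

$3,395.00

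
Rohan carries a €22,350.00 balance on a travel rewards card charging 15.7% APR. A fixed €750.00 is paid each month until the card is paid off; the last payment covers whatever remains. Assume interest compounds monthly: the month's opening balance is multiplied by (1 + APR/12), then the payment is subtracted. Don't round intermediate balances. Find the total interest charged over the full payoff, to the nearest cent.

Monthly rate r = 15.7%/12 = 1.30833% = 0.0130833.
Payoff takes n = ⌈−ln(1 − rB₀/P)/ln(1+r)⌉ = ⌈38.013⌉ = 39 payments; the last is €9.44.
Total paid = 38·€750.00 + €9.44 = €28,509.44.
Total interest = total paid − principal = €28,509.44 − €22,350.00 = €6,159.44.

€6,159.44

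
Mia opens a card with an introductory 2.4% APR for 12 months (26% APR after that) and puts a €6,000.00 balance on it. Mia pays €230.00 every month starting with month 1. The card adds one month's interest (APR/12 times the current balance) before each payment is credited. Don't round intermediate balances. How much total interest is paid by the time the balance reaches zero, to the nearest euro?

Promo months 1–12 at r₀ = 2.4%/12 = 0.002; months 13+ at r₁ = 26%/12 = 0.0216667.
After month 12: iterate B ← B·(1+r₀) − €230.00 for 12 months → €3,355.03.
Then at r₁ with €230.00/mo: n₂ = −ln(1 − r₁·B/P)/ln(1+r₁) ≈ 17.72 → 18 more payments.
Total paid = 29·€230.00 + €166.55 = €6,836.55; interest = €6,836.55 − €6,000.00 = €836.55.

€837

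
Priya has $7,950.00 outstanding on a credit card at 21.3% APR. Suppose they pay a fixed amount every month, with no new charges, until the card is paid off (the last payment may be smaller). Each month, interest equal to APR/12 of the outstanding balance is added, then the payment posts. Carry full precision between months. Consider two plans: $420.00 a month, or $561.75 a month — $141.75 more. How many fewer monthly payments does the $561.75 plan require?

7 fewer payments

Monthly rate r = 21.3%/12 = 1.775% = 0.01775.
At $420.00/mo: n = ⌈−ln(1 − rB₀/P)/ln(1+r)⌉ = 24 payments (last $114.77); total interest = total paid − $7,950.00 = $1,824.77.
At $561.75/mo: 17 payments (last $249.51); total interest $1,287.51.
Payments saved = 24 − 17 = 7.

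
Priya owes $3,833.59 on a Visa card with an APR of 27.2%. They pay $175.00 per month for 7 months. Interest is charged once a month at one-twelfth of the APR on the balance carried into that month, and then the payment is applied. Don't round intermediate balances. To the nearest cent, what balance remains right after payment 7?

$3,173.29

Monthly rate r = 27.2%/12 = 2.26667% = 0.0226667.
Each month: B ← B·(1+r) − $175.00.
Month 1: interest $86.89; balance after payment $3,745.48.
Month 2: interest $84.90; balance after payment $3,655.38.
Month 3: interest $82.86; balance after payment $3,563.24.
Month 4: interest $80.77; balance after payment $3,469.00.
Month 5: interest $78.63; balance after payment $3,372.64.
Month 6: interest $76.45; balance after payment $3,274.08.
Month 7: interest $74.21; balance after payment $3,173.29.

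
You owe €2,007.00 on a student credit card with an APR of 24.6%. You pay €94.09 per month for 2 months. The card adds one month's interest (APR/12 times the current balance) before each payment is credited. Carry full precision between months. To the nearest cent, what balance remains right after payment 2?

€1,900.02

Monthly rate r = 24.6%/12 = 2.05% = 0.0205.
Each month: B ← B·(1+r) − €94.09.
Month 1: interest €41.14; balance after payment €1,954.05.
Month 2: interest €40.06; balance after payment €1,900.02.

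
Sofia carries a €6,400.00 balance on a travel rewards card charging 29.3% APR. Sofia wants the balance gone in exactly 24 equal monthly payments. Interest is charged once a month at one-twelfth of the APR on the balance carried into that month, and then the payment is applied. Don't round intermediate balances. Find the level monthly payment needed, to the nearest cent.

€355.54

Monthly rate r = 29.3%/12 = 2.44167% = 0.0244167.
Level-payment amortization: P = B₀·r / (1 − (1+r)^(−n)) = 6400.00·0.0244167 / (1 − 1.02442^(−24)).
Denominator 1 − (1+r)^(−24) = 0.439519192.
P = 156.267 / 0.439519192 ≈ 355.54.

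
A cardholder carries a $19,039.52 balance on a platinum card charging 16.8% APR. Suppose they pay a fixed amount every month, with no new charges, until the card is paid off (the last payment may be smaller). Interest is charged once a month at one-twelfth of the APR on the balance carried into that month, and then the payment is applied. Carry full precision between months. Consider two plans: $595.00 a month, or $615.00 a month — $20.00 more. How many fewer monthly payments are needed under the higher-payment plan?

Monthly rate r = 16.8%/12 = 1.4% = 0.014.
At $595.00/mo: n = ⌈−ln(1 − rB₀/P)/ln(1+r)⌉ = 43 payments (last $440.10); total interest = total paid − $19,039.52 = $6,390.58.
At $615.00/mo: 41 payments (last $532.24); total interest $6,092.72.
Payments saved = 43 − 41 = 2.

2 fewer payments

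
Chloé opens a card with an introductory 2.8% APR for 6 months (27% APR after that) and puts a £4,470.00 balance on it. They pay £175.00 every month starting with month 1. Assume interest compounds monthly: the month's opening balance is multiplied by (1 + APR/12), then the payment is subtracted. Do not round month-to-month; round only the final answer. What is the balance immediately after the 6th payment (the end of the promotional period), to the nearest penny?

£3,476.80

Promo months 1–6 at r₀ = 2.8%/12 = 0.00233333; months 7+ at r₁ = 27%/12 = 0.0225.
After month 6: iterate B ← B·(1+r₀) − £175.00 for 6 months → £3,476.80.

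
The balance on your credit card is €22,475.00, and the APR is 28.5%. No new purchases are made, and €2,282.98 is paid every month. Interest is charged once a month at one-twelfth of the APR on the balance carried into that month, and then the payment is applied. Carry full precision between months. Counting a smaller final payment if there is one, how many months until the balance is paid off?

Monthly rate r = 28.5%/12 = 2.375% = 0.02375.
Recurrence: B ← B·(1+r) − €2,282.98.
Month 1: interest €533.78; balance after payment €20,725.80.
Month 2: interest €492.24; balance after payment €18,935.06.
Closed form: n = −ln(1 − rB₀/P)/ln(1+r) = −ln(0.76619)/ln(1.02375) ≈ 11.346, so the balance reaches zero during payment 12.

12 months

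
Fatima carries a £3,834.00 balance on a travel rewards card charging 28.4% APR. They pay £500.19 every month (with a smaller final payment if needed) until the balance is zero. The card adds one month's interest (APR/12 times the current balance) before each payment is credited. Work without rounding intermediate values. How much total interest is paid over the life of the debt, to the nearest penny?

Monthly rate r = 28.4%/12 = 2.36667% = 0.0236667.
Payoff takes n = ⌈−ln(1 − rB₀/P)/ln(1+r)⌉ = ⌈8.558⌉ = 9 payments; the last is £280.30.
Total paid = 8·£500.19 + £280.30 = £4,281.82.
Total interest = total paid − principal = £4,281.82 − £3,834.00 = £447.82.

£447.82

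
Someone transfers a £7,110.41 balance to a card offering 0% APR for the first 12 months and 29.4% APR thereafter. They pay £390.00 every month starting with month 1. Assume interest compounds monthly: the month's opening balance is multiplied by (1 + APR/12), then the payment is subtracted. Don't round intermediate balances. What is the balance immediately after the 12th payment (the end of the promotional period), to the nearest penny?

£2,430.41

Promo months 1–12 at r₀ = 0%/12 = 0; months 13+ at r₁ = 29.4%/12 = 0.0245.
After month 12 (no interest yet): B = £7,110.41 − 12·£390.00 = £2,430.41.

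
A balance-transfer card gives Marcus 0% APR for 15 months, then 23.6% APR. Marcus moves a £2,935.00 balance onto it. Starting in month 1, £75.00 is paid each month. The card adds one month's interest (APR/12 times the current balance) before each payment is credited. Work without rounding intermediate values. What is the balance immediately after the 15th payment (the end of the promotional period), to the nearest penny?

£1,810.00

Promo months 1–15 at r₀ = 0%/12 = 0; months 16+ at r₁ = 23.6%/12 = 0.0196667.
After month 15 (no interest yet): B = £2,935.00 − 15·£75.00 = £1,810.00.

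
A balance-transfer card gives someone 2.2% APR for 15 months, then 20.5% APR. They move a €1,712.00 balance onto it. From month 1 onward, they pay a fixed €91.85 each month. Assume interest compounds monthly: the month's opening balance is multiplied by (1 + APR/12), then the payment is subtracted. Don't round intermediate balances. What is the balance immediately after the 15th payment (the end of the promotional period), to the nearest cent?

€364.12

Promo months 1–15 at r₀ = 2.2%/12 = 0.00183333; months 16+ at r₁ = 20.5%/12 = 0.0170833.
After month 15: iterate B ← B·(1+r₀) − €91.85 for 15 months → €364.12.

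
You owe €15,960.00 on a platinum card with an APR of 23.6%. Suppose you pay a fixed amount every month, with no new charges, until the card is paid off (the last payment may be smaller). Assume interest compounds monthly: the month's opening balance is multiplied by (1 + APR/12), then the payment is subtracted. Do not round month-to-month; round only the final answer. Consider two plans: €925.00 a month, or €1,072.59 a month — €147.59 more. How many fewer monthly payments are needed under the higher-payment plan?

4 fewer payments

Monthly rate r = 23.6%/12 = 1.96667% = 0.0196667.
At €925.00/mo: n = ⌈−ln(1 − rB₀/P)/ln(1+r)⌉ = 22 payments (last €263.48); total interest = total paid − €15,960.00 = €3,728.48.
At €1,072.59/mo: 18 payments (last €834.72); total interest €3,108.75.
Payments saved = 22 − 18 = 4.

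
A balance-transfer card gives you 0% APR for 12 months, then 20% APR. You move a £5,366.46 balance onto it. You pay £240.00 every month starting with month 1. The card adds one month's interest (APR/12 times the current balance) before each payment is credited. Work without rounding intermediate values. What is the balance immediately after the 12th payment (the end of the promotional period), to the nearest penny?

£2,486.46

Promo months 1–12 at r₀ = 0%/12 = 0; months 13+ at r₁ = 20%/12 = 0.0166667.
After month 12 (no interest yet): B = £5,366.46 − 12·£240.00 = £2,486.46.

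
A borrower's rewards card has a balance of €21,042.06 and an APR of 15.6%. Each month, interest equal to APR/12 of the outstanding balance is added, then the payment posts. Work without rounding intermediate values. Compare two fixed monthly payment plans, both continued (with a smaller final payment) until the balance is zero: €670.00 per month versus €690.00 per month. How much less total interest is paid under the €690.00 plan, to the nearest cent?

Monthly rate r = 15.6%/12 = 1.3% = 0.013.
At €670.00/mo: n = ⌈−ln(1 − rB₀/P)/ln(1+r)⌉ = 41 payments (last €419.66); total interest = total paid − €21,042.06 = €6,177.60.
At €690.00/mo: 40 payments (last €63.66); total interest €5,931.60.
Interest saved = €6,177.60 − €5,931.60 = €246.00.

€246.00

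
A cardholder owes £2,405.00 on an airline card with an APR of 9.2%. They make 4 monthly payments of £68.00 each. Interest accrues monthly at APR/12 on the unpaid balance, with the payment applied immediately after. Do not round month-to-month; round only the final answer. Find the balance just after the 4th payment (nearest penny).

Monthly rate r = 9.2%/12 = 0.766667% = 0.00766667.
Each month: B ← B·(1+r) − £68.00.
Month 1: interest £18.44; balance after payment £2,355.44.
Month 2: interest £18.06; balance after payment £2,305.50.
Month 3: interest £17.68; balance after payment £2,255.17.
Month 4: interest £17.29; balance after payment £2,204.46.

£2,204.46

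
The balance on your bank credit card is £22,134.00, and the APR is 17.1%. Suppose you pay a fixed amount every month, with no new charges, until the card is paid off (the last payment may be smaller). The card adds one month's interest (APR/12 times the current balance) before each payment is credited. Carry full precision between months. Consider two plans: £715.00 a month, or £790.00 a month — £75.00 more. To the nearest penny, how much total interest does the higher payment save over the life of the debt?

£950.93

Monthly rate r = 17.1%/12 = 1.425% = 0.01425.
At £715.00/mo: n = ⌈−ln(1 − rB₀/P)/ln(1+r)⌉ = 42 payments (last £87.25); total interest = total paid − £22,134.00 = £7,268.25.
At £790.00/mo: 37 payments (last £11.32); total interest £6,317.32.
Interest saved = £7,268.25 − £6,317.32 = £950.93.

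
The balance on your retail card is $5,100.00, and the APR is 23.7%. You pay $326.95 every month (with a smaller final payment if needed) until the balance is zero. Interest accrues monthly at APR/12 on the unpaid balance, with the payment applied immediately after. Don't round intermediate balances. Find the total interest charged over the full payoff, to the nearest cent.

Monthly rate r = 23.7%/12 = 1.975% = 0.01975.
Payoff takes n = ⌈−ln(1 − rB₀/P)/ln(1+r)⌉ = ⌈18.830⌉ = 19 payments; the last is $271.98.
Total paid = 18·$326.95 + $271.98 = $6,157.08.
Total interest = total paid − principal = $6,157.08 − $5,100.00 = $1,057.08.

$1,057.08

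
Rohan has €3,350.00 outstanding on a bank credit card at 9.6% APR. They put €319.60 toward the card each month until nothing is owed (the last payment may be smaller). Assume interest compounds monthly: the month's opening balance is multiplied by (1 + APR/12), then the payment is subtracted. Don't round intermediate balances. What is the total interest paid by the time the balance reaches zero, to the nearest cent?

Monthly rate r = 9.6%/12 = 0.8% = 0.008.
Payoff takes n = ⌈−ln(1 − rB₀/P)/ln(1+r)⌉ = ⌈10.991⌉ = 11 payments; the last is €316.83.
Total paid = 10·€319.60 + €316.83 = €3,512.83.
Total interest = total paid − principal = €3,512.83 − €3,350.00 = €162.83.

€162.83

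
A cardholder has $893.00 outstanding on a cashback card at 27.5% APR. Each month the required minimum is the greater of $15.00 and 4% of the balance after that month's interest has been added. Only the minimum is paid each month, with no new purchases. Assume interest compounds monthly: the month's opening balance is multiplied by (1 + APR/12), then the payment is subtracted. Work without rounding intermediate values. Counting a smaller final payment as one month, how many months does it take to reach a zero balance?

Monthly rate r = 27.5%/12 = 2.29167% = 0.0229167.
While 4% of the post-interest balance exceeds $15.00, each month B ← (B·(1+r))·(1 − 0.04), i.e. B shrinks by the factor (1+r)·0.96 = 0.982.
This holds for months 1–50. Entering month 51 the balance is $360.10; 4% of the post-interest balance is now below $15.00, so the flat $15.00 minimum applies from here.
From month 51 a fixed $15.00 at rate r clears $360.10 in 36 more payments. Total: 50 + 36 = 86 months.

86 months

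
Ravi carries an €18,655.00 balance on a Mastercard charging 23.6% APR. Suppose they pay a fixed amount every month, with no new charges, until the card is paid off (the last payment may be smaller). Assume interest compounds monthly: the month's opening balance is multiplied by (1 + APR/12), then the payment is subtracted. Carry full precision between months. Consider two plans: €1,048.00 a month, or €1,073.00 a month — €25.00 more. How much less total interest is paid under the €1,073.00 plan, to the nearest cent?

Monthly rate r = 23.6%/12 = 1.96667% = 0.0196667.
At €1,048.00/mo: n = ⌈−ln(1 − rB₀/P)/ln(1+r)⌉ = 23 payments (last €132.19); total interest = total paid − €18,655.00 = €4,533.19.
At €1,073.00/mo: 22 payments (last €522.68); total interest €4,400.68.
Interest saved = €4,533.19 − €4,400.68 = €132.51.

€132.51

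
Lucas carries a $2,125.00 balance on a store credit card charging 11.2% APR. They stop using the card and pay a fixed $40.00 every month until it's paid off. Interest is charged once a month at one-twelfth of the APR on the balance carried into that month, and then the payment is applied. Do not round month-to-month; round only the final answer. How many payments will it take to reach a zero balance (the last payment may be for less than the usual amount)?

74 payments

Monthly rate r = 11.2%/12 = 0.933333% = 0.00933333.
Recurrence: B ← B·(1+r) − $40.00.
Month 1: interest $19.83; balance after payment $2,104.83.
Month 2: interest $19.65; balance after payment $2,084.48.
Closed form: n = −ln(1 − rB₀/P)/ln(1+r) = −ln(0.50417)/ln(1.00933) ≈ 73.719, so the balance reaches zero during payment 74.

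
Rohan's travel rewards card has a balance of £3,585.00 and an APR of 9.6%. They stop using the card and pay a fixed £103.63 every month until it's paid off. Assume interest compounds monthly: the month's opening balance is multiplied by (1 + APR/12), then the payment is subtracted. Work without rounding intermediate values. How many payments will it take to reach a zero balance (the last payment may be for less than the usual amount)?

41 payments

Monthly rate r = 9.6%/12 = 0.8% = 0.008.
Recurrence: B ← B·(1+r) − £103.63.
Month 1: interest £28.68; balance after payment £3,510.05.
Month 2: interest £28.08; balance after payment £3,434.50.
Closed form: n = −ln(1 − rB₀/P)/ln(1+r) = −ln(0.72325)/ln(1.008) ≈ 40.662, so the balance reaches zero during payment 41.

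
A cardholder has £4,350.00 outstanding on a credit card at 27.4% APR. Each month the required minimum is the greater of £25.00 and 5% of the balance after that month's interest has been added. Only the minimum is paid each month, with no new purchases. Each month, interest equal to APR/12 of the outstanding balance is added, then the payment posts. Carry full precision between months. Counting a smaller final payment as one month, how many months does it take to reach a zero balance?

103 months

Monthly rate r = 27.4%/12 = 2.28333% = 0.0228333.
While 5% of the post-interest balance exceeds £25.00, each month B ← (B·(1+r))·(1 − 0.05), i.e. B shrinks by the factor (1+r)·0.95 = 0.97169.
This holds for months 1–77. Entering month 78 the balance is £476.63; 5% of the post-interest balance is now below £25.00, so the flat £25.00 minimum applies from here.
From month 78 a fixed £25.00 at rate r clears £476.63 in 26 more payments. Total: 77 + 26 = 103 months.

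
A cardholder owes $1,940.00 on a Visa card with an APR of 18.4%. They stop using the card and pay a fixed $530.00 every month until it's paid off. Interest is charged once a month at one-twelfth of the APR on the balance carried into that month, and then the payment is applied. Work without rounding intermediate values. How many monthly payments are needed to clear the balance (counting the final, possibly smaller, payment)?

Monthly rate r = 18.4%/12 = 1.53333% = 0.0153333.
Recurrence: B ← B·(1+r) − $530.00.
Month 1: interest $29.75; balance after payment $1,439.75.
Month 2: interest $22.08; balance after payment $931.82.
Month 3: interest $14.29; balance after payment $416.11.
Month 4: interest $6.38; balance after payment $0.00.

4 months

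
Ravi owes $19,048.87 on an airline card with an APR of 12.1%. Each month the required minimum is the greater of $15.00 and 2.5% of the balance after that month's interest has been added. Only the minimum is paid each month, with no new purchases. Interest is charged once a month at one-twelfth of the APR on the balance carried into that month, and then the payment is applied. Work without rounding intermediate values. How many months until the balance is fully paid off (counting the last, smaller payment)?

278 months

Monthly rate r = 12.1%/12 = 1.00833% = 0.0100833.
While 2.5% of the post-interest balance exceeds $15.00, each month B ← (B·(1+r))·(1 − 0.025), i.e. B shrinks by the factor (1+r)·0.975 = 0.98483.
This holds for months 1–227. Entering month 228 the balance is $592.93; 2.5% of the post-interest balance is now below $15.00, so the flat $15.00 minimum applies from here.
From month 228 a fixed $15.00 at rate r clears $592.93 in 51 more payments. Total: 227 + 51 = 278 months.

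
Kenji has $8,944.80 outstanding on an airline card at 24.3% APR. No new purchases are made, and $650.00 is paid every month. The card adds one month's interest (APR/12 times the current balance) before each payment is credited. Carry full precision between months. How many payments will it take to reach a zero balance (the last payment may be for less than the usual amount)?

Monthly rate r = 24.3%/12 = 2.025% = 0.02025.
Recurrence: B ← B·(1+r) − $650.00.
Month 1: interest $181.13; balance after payment $8,475.93.
Month 2: interest $171.64; balance after payment $7,997.57.
Closed form: n = −ln(1 − rB₀/P)/ln(1+r) = −ln(0.72134)/ln(1.02025) ≈ 16.294, so the balance reaches zero during payment 17.

17 months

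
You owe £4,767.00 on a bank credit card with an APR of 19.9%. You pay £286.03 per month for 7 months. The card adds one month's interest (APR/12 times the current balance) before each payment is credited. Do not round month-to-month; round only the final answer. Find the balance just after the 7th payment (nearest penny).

Monthly rate r = 19.9%/12 = 1.65833% = 0.0165833.
Each month: B ← B·(1+r) − £286.03.
Month 1: interest £79.05; balance after payment £4,560.02.
Month 2: interest £75.62; balance after payment £4,349.61.
Month 3: interest £72.13; balance after payment £4,135.71.
Month 4: interest £68.58; balance after payment £3,918.27.
Month 5: interest £64.98; balance after payment £3,697.22.
Month 6: interest £61.31; balance after payment £3,472.50.
Month 7: interest £57.59; balance after payment £3,244.05.

£3,244.05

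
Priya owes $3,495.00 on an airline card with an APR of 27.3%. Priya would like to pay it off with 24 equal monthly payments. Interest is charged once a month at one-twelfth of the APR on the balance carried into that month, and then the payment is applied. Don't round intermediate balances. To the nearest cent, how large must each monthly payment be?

Monthly rate r = 27.3%/12 = 2.275% = 0.02275.
Level-payment amortization: P = B₀·r / (1 − (1+r)^(−n)) = 3495.00·0.02275 / (1 − 1.02275^(−24)).
Denominator 1 − (1+r)^(−24) = 0.417182902.
P = 79.5113 / 0.417182902 ≈ 190.59.

$190.59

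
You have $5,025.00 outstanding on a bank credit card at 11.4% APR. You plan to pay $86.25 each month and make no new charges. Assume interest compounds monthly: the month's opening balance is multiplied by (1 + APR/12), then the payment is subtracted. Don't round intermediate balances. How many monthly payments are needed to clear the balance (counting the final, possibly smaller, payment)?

Monthly rate r = 11.4%/12 = 0.95% = 0.0095.
Recurrence: B ← B·(1+r) − $86.25.
Month 1: interest $47.74; balance after payment $4,986.49.
Month 2: interest $47.37; balance after payment $4,947.61.
Closed form: n = −ln(1 − rB₀/P)/ln(1+r) = −ln(0.44652)/ln(1.0095) ≈ 85.273, so the balance reaches zero during payment 86.

86 payments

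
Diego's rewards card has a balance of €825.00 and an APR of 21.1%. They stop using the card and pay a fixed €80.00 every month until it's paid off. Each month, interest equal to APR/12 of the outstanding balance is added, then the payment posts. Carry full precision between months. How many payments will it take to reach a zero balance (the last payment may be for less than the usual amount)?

Monthly rate r = 21.1%/12 = 1.75833% = 0.0175833.
Recurrence: B ← B·(1+r) − €80.00.
Month 1: interest €14.51; balance after payment €759.51.
Month 2: interest €13.35; balance after payment €692.86.
Closed form: n = −ln(1 − rB₀/P)/ln(1+r) = −ln(0.81867)/ln(1.01758) ≈ 11.478, so the balance reaches zero during payment 12.

12 payments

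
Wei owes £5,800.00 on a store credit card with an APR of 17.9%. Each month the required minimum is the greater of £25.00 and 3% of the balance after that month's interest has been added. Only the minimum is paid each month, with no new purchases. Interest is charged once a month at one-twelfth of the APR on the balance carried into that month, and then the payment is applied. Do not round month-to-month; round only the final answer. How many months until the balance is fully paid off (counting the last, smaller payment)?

171 months

Monthly rate r = 17.9%/12 = 1.49167% = 0.0149167.
While 3% of the post-interest balance exceeds £25.00, each month B ← (B·(1+r))·(1 − 0.03), i.e. B shrinks by the factor (1+r)·0.97 = 0.98447.
This holds for months 1–125. Entering month 126 the balance is £819.77; 3% of the post-interest balance is now below £25.00, so the flat £25.00 minimum applies from here.
From month 126 a fixed £25.00 at rate r clears £819.77 in 46 more payments. Total: 125 + 46 = 171 months.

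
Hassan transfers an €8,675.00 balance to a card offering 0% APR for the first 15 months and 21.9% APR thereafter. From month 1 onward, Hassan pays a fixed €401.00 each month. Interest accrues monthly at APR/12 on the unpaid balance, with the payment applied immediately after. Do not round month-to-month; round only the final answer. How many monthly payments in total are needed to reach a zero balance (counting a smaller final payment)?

23 payments

Promo months 1–15 at r₀ = 0%/12 = 0; months 16+ at r₁ = 21.9%/12 = 0.01825.
After month 15 (no interest yet): B = €8,675.00 − 15·€401.00 = €2,660.00.
Then at r₁ with €401.00/mo: n₂ = −ln(1 − r₁·B/P)/ln(1+r₁) ≈ 7.13 → 8 more payments.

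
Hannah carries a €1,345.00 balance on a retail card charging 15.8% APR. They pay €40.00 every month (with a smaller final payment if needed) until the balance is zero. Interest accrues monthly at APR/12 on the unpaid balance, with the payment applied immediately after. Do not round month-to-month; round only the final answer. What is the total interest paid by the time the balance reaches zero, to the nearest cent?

Monthly rate r = 15.8%/12 = 1.31667% = 0.0131667.
Payoff takes n = ⌈−ln(1 − rB₀/P)/ln(1+r)⌉ = ⌈44.700⌉ = 45 payments; the last is €28.04.
Total paid = 44·€40.00 + €28.04 = €1,788.04.
Total interest = total paid − principal = €1,788.04 − €1,345.00 = €443.04.

€443.04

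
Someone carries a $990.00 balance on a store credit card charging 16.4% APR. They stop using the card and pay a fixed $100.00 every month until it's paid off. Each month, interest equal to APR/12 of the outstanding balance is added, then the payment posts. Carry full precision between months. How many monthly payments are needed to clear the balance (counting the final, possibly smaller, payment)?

Monthly rate r = 16.4%/12 = 1.36667% = 0.0136667.
Recurrence: B ← B·(1+r) − $100.00.
Month 1: interest $13.53; balance after payment $903.53.
Month 2: interest $12.35; balance after payment $815.88.
Closed form: n = −ln(1 − rB₀/P)/ln(1+r) = −ln(0.8647)/ln(1.01367) ≈ 10.710, so the balance reaches zero during payment 11.

11 months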